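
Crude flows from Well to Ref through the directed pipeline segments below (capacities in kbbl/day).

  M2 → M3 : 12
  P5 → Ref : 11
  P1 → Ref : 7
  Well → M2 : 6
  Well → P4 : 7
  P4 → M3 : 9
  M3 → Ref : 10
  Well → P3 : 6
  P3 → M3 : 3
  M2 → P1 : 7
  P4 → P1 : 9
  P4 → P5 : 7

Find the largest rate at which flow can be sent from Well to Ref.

Augment Well→P3→M3→Ref: bottleneck 3, flow now 3.
Augment Well→M2→M3→Ref: bottleneck 6, flow now 9.
Augment Well→P4→M3→Ref: bottleneck 1, flow now 10.
Augment Well→P4→P1→Ref: bottleneck 6, flow now 16.
No augmenting path remains; maximum flow = 16.
In the residual graph, reachable from Well: {Well, P3}.
Min-cut edges: Well→M2 (6), Well→P4 (7), P3→M3 (3); capacity 6 + 7 + 3 = 16.
This cut is saturated, so no flow can exceed 16.

16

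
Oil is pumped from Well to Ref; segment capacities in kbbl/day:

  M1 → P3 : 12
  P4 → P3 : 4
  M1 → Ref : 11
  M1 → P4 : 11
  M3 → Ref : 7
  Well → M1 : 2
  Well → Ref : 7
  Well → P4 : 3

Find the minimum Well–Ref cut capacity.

9

Augment Well→Ref: bottleneck 7, flow now 7.
Augment Well→M1→Ref: bottleneck 2, flow now 9.
No augmenting path remains; maximum flow = 9.
By max-flow min-cut, the minimum cut capacity equals the max flow.
In the residual graph, reachable from Well: {Well, P4, P3}.
Min-cut edges: Well→M1 (2), Well→Ref (7); capacity 2 + 7 = 9.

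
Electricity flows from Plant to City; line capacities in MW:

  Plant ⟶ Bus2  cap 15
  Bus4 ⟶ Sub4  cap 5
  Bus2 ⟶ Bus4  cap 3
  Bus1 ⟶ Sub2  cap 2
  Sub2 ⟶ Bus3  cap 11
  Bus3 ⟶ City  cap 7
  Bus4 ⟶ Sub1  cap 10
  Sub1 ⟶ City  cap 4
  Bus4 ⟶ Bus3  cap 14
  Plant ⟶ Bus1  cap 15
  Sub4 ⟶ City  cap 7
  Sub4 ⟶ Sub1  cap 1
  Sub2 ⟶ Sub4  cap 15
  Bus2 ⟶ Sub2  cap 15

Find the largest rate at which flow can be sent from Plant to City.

Augment Plant→Bus1→Sub2→Sub4→City: bottleneck 2, flow now 2.
Augment Plant→Bus2→Bus4→Sub1→City: bottleneck 3, flow now 5.
Augment Plant→Bus2→Sub2→Sub4→City: bottleneck 5, flow now 10.
Augment Plant→Bus2→Sub2→Bus3→City: bottleneck 7, flow now 17.
No augmenting path remains; maximum flow = 17.
In the residual graph, reachable from Plant: {Plant, Bus1}.
Min-cut edges: Plant→Bus2 (15), Bus1→Sub2 (2); capacity 15 + 2 = 17.
This cut is saturated, so no flow can exceed 17.

17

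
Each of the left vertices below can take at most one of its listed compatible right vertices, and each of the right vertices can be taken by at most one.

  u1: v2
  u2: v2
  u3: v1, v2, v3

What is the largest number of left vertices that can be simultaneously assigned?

2

Unit-capacity flow: source→left, listed edges, right→sink; max matching = max flow.
Augmenting path u1→v2 (+1); matched 1.
Augmenting path u3→v1 (+1); matched 2.
No augmenting path remains; maximum matching = 2.
König certificate: {u3, v2} is a vertex cover of size 2 (every listed pair touches it), so no matching can be larger.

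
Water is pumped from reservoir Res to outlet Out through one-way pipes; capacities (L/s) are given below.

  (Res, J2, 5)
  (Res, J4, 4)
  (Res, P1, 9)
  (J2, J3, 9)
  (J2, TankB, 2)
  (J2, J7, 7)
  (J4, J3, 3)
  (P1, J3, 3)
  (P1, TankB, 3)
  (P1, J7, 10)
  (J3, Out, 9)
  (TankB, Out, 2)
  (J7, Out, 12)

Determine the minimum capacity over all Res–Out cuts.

Augment Res→J2→J3→Out: bottleneck 5, flow now 5.
Augment Res→J4→J3→Out: bottleneck 3, flow now 8.
Augment Res→P1→J3→Out: bottleneck 1, flow now 9.
Augment Res→P1→TankB→Out: bottleneck 2, flow now 11.
Augment Res→P1→J7→Out: bottleneck 6, flow now 17.
No augmenting path remains; maximum flow = 17.
By max-flow min-cut, the minimum cut capacity equals the max flow.
In the residual graph, reachable from Res: {Res, J4}.
Min-cut edges: Res→J2 (5), Res→P1 (9), J4→J3 (3); capacity 5 + 9 + 3 = 17.

17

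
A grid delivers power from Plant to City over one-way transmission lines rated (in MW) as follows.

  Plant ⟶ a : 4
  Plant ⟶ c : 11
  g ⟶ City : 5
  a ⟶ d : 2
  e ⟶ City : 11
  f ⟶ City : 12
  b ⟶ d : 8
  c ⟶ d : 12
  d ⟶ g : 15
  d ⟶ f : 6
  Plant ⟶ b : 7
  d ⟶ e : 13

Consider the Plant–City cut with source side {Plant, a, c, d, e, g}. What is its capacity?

Edges leaving {Plant, a, c, d, e, g}: Plant→b (7), d→f (6), e→City (11), g→City (5).
Cut capacity = 7 + 6 + 11 + 5 = 29.

29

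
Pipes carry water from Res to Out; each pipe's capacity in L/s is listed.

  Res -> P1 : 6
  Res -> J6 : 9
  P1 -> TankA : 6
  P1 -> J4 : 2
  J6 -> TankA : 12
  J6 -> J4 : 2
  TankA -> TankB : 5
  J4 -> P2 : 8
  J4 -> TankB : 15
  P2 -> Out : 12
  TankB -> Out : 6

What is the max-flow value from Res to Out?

Augment Res→P1→TankA→TankB→Out: bottleneck 5, flow now 5.
Augment Res→P1→J4→P2→Out: bottleneck 1, flow now 6.
Augment Res→J6→J4→P2→Out: bottleneck 2, flow now 8.
Augment Res→J6→TankA→P1→J4→P2→Out: bottleneck 1, flow now 9. (uses reverse residual edge)
No augmenting path remains; maximum flow = 9.
In the residual graph, reachable from Res: {Res, P1, J6, TankA}.
Min-cut edges: P1→J4 (2), J6→J4 (2), TankA→TankB (5); capacity 2 + 2 + 5 = 9.
This cut is saturated, so no flow can exceed 9.

9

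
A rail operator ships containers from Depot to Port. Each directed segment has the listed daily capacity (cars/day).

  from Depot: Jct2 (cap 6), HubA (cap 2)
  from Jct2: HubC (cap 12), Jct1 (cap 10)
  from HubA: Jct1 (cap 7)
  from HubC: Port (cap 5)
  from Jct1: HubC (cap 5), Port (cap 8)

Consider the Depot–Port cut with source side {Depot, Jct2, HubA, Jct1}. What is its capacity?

25

Edges leaving {Depot, Jct2, HubA, Jct1}: Jct2→HubC (12), Jct1→HubC (5), Jct1→Port (8).
Cut capacity = 12 + 5 + 8 = 25.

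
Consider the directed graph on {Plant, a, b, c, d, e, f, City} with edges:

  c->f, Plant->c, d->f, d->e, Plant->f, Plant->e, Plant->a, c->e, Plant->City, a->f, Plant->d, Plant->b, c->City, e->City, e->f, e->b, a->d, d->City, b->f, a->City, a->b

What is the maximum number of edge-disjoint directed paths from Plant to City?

5

Assign every edge capacity 1; by Menger, the answer equals the max flow.
Path Plant→City (+1); total 1.
Path Plant→a→City (+1); total 2.
Path Plant→c→City (+1); total 3.
Path Plant→d→City (+1); total 4.
Path Plant→e→City (+1); total 5.
No residual Plant→City path; max flow = 5.
Certifying cut of size 5: {Plant→City, Plant→a, Plant→c, Plant→d, Plant→e}.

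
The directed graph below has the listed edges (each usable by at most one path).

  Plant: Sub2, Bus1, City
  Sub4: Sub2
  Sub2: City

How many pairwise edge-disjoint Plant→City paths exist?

2

Assign every edge capacity 1; by Menger, the answer equals the max flow.
Path Plant→City (+1); total 1.
Path Plant→Sub2→City (+1); total 2.
No residual Plant→City path; max flow = 2.
Certifying cut of size 2: {Plant→City, Plant→Sub2}.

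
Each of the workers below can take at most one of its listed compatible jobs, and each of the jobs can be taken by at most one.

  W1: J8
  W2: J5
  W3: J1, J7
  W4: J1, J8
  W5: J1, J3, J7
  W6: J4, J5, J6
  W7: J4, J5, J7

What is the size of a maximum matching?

Unit-capacity flow: source→left, listed edges, right→sink; max matching = max flow.
Augmenting path W1→J8 (+1); matched 1.
Augmenting path W2→J5 (+1); matched 2.
Augmenting path W3→J1 (+1); matched 3.
Augmenting path W5→J3 (+1); matched 4.
Augmenting path W6→J4 (+1); matched 5.
Augmenting path W7→J7 (+1); matched 6.
Augmenting path W4→J1→W3→J7→W7→J4→W6→J6 (+1); matched 7.
No augmenting path remains; maximum matching = 7.
König certificate: {W1, W2, W3, W4, W5, W6, W7} is a vertex cover of size 7 (every listed pair touches it), so no matching can be larger.

7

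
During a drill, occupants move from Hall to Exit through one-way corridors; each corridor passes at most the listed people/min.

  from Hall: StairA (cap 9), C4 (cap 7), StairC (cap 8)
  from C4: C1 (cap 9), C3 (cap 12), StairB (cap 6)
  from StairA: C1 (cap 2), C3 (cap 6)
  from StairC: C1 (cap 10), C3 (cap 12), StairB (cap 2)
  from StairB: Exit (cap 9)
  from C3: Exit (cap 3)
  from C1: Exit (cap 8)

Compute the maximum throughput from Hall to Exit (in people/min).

19

Augment Hall→C4→StairB→Exit: bottleneck 6, flow now 6.
Augment Hall→C4→C3→Exit: bottleneck 1, flow now 7.
Augment Hall→StairA→C3→Exit: bottleneck 2, flow now 9.
Augment Hall→StairA→C1→Exit: bottleneck 2, flow now 11.
Augment Hall→StairC→StairB→Exit: bottleneck 2, flow now 13.
Augment Hall→StairC→C1→Exit: bottleneck 6, flow now 19.
No augmenting path remains; maximum flow = 19.
In the residual graph, reachable from Hall: {Hall, C4, StairA, StairC, C3, C1}.
Min-cut edges: C4→StairB (6), StairC→StairB (2), C3→Exit (3), C1→Exit (8); capacity 6 + 2 + 3 + 8 = 19.
This cut is saturated, so no flow can exceed 19.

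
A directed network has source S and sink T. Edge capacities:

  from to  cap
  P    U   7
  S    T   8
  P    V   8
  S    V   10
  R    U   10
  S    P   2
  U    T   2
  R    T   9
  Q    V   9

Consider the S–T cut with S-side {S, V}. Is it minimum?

Yes — it is a minimum cut (capacity 10).

Given cut capacity: 2 + 8 = 10.
Augment S→T: bottleneck 8, flow now 8.
Augment S→P→U→T: bottleneck 2, flow now 10.
No augmenting path remains; maximum flow = 10.
Cut capacity 10 equals the max flow, so it is a minimum cut.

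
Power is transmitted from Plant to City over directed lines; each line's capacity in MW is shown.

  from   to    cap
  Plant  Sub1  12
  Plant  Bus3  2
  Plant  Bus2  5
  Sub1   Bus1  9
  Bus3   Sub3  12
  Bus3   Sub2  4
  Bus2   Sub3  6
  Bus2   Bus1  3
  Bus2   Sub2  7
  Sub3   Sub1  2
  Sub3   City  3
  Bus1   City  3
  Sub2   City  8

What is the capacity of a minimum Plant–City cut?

Augment Plant→Sub1→Bus1→City: bottleneck 3, flow now 3.
Augment Plant→Bus3→Sub3→City: bottleneck 2, flow now 5.
Augment Plant→Bus2→Sub3→City: bottleneck 1, flow now 6.
Augment Plant→Bus2→Sub2→City: bottleneck 4, flow now 10.
No augmenting path remains; maximum flow = 10.
By max-flow min-cut, the minimum cut capacity equals the max flow.
In the residual graph, reachable from Plant: {Plant, Sub1, Bus1}.
Min-cut edges: Plant→Bus3 (2), Plant→Bus2 (5), Bus1→City (3); capacity 2 + 5 + 3 = 10.

10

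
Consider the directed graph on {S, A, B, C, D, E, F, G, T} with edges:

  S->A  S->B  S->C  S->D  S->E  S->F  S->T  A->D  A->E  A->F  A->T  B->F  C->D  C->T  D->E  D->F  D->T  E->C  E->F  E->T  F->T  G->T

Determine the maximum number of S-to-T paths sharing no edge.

6

Assign every edge capacity 1; by Menger, the answer equals the max flow.
Path S→T (+1); total 1.
Path S→A→T (+1); total 2.
Path S→C→T (+1); total 3.
Path S→D→T (+1); total 4.
Path S→E→T (+1); total 5.
Path S→F→T (+1); total 6.
No residual S→T path; max flow = 6.
Certifying cut of size 6: {F→T, S→A, S→C, S→D, S→E, S→T}.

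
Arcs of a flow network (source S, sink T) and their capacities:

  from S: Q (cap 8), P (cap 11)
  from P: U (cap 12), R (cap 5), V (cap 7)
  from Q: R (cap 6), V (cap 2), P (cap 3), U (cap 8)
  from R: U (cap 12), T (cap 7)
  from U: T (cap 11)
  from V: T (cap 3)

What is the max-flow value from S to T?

Augment S→P→R→T: bottleneck 5, flow now 5.
Augment S→P→U→T: bottleneck 6, flow now 11.
Augment S→Q→R→T: bottleneck 2, flow now 13.
Augment S→Q→U→T: bottleneck 5, flow now 18.
Augment S→Q→V→T: bottleneck 1, flow now 19.
No augmenting path remains; maximum flow = 19.
In the residual graph, reachable from S: {S}.
Min-cut edges: S→P (11), S→Q (8); capacity 11 + 8 = 19.
This cut is saturated, so no flow can exceed 19.

19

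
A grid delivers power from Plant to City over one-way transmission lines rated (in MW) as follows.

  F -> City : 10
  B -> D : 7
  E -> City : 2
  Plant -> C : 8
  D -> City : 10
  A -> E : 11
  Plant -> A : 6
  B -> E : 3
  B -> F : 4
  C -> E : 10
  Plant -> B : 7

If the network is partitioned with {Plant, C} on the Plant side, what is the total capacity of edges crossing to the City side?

Edges leaving {Plant, C}: Plant→A (6), Plant→B (7), C→E (10).
Cut capacity = 6 + 7 + 10 = 23.

23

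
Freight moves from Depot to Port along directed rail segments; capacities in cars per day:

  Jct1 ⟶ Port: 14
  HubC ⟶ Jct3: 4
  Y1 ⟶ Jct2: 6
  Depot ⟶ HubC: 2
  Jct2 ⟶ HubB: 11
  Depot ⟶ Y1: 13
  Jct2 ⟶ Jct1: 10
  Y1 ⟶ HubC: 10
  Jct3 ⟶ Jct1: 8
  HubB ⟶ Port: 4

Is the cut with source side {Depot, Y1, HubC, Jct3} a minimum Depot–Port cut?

Given cut capacity: 6 + 8 = 14.
Augment Depot→Y1→Jct2→HubB→Port: bottleneck 4, flow now 4.
Augment Depot→Y1→Jct2→Jct1→Port: bottleneck 2, flow now 6.
Augment Depot→HubC→Jct3→Jct1→Port: bottleneck 2, flow now 8.
Augment Depot→Y1→HubC→Jct3→Jct1→Port: bottleneck 2, flow now 10.
No augmenting path remains; maximum flow = 10.
In the residual graph, reachable from Depot: {Depot, Y1, HubC}.
Min-cut edges: Y1→Jct2 (6), HubC→Jct3 (4); capacity 6 + 4 = 10.
Cut capacity 14 exceeds the max flow 10, so it is not minimum.

No — its capacity is 14, but the minimum cut has capacity 10.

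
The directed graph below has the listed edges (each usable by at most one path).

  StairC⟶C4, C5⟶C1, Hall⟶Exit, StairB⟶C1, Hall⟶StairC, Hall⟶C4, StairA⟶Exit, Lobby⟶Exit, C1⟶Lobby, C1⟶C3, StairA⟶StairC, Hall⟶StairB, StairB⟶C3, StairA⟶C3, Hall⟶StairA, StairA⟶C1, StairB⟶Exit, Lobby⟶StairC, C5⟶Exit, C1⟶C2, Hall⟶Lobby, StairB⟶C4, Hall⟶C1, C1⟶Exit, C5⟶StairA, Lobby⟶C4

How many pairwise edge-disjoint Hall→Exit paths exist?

5

Assign every edge capacity 1; by Menger, the answer equals the max flow.
Path Hall→Exit (+1); total 1.
Path Hall→Lobby→Exit (+1); total 2.
Path Hall→StairB→Exit (+1); total 3.
Path Hall→StairA→Exit (+1); total 4.
Path Hall→C1→Exit (+1); total 5.
No residual Hall→Exit path; max flow = 5.
Certifying cut of size 5: {Hall→C1, Hall→Exit, Hall→Lobby, Hall→StairA, Hall→StairB}.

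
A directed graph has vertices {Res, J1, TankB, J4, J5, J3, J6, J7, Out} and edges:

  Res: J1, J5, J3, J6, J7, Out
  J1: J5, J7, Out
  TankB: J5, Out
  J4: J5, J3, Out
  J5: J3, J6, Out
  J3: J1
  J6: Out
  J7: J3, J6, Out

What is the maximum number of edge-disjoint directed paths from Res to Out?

5

Assign every edge capacity 1; by Menger, the answer equals the max flow.
Path Res→Out (+1); total 1.
Path Res→J1→Out (+1); total 2.
Path Res→J5→Out (+1); total 3.
Path Res→J6→Out (+1); total 4.
Path Res→J7→Out (+1); total 5.
No residual Res→Out path; max flow = 5.
Certifying cut of size 5: {J1→Out, J5→Out, J6→Out, J7→Out, Res→Out}.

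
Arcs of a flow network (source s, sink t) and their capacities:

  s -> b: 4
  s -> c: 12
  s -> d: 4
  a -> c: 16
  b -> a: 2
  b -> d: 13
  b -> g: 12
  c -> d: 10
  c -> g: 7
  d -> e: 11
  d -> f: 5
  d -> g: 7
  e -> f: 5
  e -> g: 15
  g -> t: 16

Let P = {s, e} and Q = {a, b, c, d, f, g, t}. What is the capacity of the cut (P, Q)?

40

Edges leaving {s, e}: s→b (4), s→c (12), s→d (4), e→f (5), e→g (15).
Cut capacity = 4 + 12 + 4 + 5 + 15 = 40.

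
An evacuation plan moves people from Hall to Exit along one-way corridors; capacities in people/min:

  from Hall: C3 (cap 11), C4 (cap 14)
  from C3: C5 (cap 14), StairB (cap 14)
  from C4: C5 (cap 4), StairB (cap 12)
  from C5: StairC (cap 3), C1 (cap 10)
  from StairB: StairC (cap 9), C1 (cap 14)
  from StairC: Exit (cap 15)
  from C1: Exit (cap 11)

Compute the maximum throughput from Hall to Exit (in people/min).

23

Augment Hall→C3→C5→StairC→Exit: bottleneck 3, flow now 3.
Augment Hall→C3→C5→C1→Exit: bottleneck 8, flow now 11.
Augment Hall→C4→C5→C1→Exit: bottleneck 2, flow now 13.
Augment Hall→C4→StairB→StairC→Exit: bottleneck 9, flow now 22.
Augment Hall→C4→StairB→C1→Exit: bottleneck 1, flow now 23.
No augmenting path remains; maximum flow = 23.
In the residual graph, reachable from Hall: {Hall, C3, C4, C5, StairB, C1}.
Min-cut edges: C5→StairC (3), StairB→StairC (9), C1→Exit (11); capacity 3 + 9 + 11 = 23.
This cut is saturated, so no flow can exceed 23.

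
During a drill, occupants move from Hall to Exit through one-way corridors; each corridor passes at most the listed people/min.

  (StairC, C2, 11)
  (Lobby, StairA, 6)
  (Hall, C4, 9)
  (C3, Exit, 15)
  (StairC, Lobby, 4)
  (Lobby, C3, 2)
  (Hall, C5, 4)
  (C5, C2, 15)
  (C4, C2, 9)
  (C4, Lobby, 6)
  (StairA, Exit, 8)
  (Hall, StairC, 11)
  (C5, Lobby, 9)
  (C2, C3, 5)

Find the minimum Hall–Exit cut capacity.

13

Augment Hall→C4→Lobby→C3→Exit: bottleneck 2, flow now 2.
Augment Hall→C4→Lobby→StairA→Exit: bottleneck 4, flow now 6.
Augment Hall→C4→C2→C3→Exit: bottleneck 3, flow now 9.
Augment Hall→StairC→Lobby→StairA→Exit: bottleneck 2, flow now 11.
Augment Hall→StairC→C2→C3→Exit: bottleneck 2, flow now 13.
No augmenting path remains; maximum flow = 13.
By max-flow min-cut, the minimum cut capacity equals the max flow.
In the residual graph, reachable from Hall: {Hall, C4, StairC, C5, Lobby, C2}.
Min-cut edges: Lobby→C3 (2), Lobby→StairA (6), C2→C3 (5); capacity 2 + 6 + 5 = 13.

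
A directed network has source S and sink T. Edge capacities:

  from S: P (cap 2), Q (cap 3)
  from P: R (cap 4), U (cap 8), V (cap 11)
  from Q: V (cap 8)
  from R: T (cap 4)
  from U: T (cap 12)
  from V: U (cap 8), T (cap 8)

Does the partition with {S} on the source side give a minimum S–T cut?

Given cut capacity: 2 + 3 = 5.
Augment S→P→R→T: bottleneck 2, flow now 2.
Augment S→Q→V→T: bottleneck 3, flow now 5.
No augmenting path remains; maximum flow = 5.
Cut capacity 5 equals the max flow, so it is a minimum cut.

Yes — it is a minimum cut (capacity 5).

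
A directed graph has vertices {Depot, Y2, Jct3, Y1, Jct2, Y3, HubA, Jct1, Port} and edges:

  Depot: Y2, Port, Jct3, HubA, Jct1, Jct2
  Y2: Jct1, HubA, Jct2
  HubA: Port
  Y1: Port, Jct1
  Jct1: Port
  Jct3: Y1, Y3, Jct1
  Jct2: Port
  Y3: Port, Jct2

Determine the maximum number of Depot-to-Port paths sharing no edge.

Assign every edge capacity 1; by Menger, the answer equals the max flow.
Path Depot→Port (+1); total 1.
Path Depot→Jct2→Port (+1); total 2.
Path Depot→HubA→Port (+1); total 3.
Path Depot→Jct1→Port (+1); total 4.
Path Depot→Jct3→Y1→Port (+1); total 5.
No residual Depot→Port path; max flow = 5.
Certifying cut of size 5: {Depot→Jct3, Depot→Port, HubA→Port, Jct1→Port, Jct2→Port}.

5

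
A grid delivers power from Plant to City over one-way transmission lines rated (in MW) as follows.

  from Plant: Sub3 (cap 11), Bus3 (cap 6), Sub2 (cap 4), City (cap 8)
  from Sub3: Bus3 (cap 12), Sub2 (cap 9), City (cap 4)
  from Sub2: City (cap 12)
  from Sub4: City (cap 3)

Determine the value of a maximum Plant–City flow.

Augment Plant→City: bottleneck 8, flow now 8.
Augment Plant→Sub3→City: bottleneck 4, flow now 12.
Augment Plant→Sub2→City: bottleneck 4, flow now 16.
Augment Plant→Sub3→Sub2→City: bottleneck 7, flow now 23.
No augmenting path remains; maximum flow = 23.
In the residual graph, reachable from Plant: {Plant, Bus3}.
Min-cut edges: Plant→Sub3 (11), Plant→Sub2 (4), Plant→City (8); capacity 11 + 4 + 8 = 23.
This cut is saturated, so no flow can exceed 23.

23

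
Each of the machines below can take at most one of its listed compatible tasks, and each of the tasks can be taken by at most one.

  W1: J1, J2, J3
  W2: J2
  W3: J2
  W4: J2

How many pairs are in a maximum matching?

Unit-capacity flow: source→left, listed edges, right→sink; max matching = max flow.
Augmenting path W1→J1 (+1); matched 1.
Augmenting path W2→J2 (+1); matched 2.
No augmenting path remains; maximum matching = 2.
König certificate: {W1, J2} is a vertex cover of size 2 (every listed pair touches it), so no matching can be larger.

2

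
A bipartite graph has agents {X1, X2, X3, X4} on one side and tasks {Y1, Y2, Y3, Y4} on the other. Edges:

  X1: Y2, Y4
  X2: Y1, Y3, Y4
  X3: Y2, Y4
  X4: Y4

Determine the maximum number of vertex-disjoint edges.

Unit-capacity flow: source→left, listed edges, right→sink; max matching = max flow.
Augmenting path X1→Y2 (+1); matched 1.
Augmenting path X2→Y1 (+1); matched 2.
Augmenting path X3→Y4 (+1); matched 3.
No augmenting path remains; maximum matching = 3.
König certificate: {X2, Y2, Y4} is a vertex cover of size 3 (every listed pair touches it), so no matching can be larger.

3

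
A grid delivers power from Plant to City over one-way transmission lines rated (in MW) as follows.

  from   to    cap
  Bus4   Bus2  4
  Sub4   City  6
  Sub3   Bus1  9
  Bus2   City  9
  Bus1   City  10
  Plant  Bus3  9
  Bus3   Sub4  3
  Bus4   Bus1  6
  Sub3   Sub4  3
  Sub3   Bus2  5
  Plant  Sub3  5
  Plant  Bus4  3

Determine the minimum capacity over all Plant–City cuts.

11

Augment Plant→Bus4→Bus2→City: bottleneck 3, flow now 3.
Augment Plant→Bus3→Sub4→City: bottleneck 3, flow now 6.
Augment Plant→Sub3→Sub4→City: bottleneck 3, flow now 9.
Augment Plant→Sub3→Bus2→City: bottleneck 2, flow now 11.
No augmenting path remains; maximum flow = 11.
By max-flow min-cut, the minimum cut capacity equals the max flow.
In the residual graph, reachable from Plant: {Plant, Bus3}.
Min-cut edges: Plant→Bus4 (3), Plant→Sub3 (5), Bus3→Sub4 (3); capacity 3 + 5 + 3 = 11.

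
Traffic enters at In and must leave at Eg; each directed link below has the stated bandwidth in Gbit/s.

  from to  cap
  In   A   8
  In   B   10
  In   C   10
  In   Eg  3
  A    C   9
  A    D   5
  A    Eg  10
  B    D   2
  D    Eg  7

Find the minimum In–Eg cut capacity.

Augment In→Eg: bottleneck 3, flow now 3.
Augment In→A→Eg: bottleneck 8, flow now 11.
Augment In→B→D→Eg: bottleneck 2, flow now 13.
No augmenting path remains; maximum flow = 13.
By max-flow min-cut, the minimum cut capacity equals the max flow.
In the residual graph, reachable from In: {In, B, C}.
Min-cut edges: In→A (8), In→Eg (3), B→D (2); capacity 8 + 3 + 2 = 13.

13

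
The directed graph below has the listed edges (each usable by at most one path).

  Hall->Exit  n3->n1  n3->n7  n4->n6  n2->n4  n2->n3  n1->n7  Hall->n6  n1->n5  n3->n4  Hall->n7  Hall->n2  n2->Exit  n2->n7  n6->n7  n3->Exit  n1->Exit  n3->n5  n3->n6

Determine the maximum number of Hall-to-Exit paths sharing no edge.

2

Assign every edge capacity 1; by Menger, the answer equals the max flow.
Path Hall→Exit (+1); total 1.
Path Hall→n2→Exit (+1); total 2.
No residual Hall→Exit path; max flow = 2.
Certifying cut of size 2: {Hall→Exit, Hall→n2}.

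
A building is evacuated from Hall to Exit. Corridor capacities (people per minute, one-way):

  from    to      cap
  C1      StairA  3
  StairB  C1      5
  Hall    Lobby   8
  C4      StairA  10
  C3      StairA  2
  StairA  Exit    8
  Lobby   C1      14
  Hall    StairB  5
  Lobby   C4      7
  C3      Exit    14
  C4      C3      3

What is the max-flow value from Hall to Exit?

10

Augment Hall→Lobby→C1→StairA→Exit: bottleneck 3, flow now 3.
Augment Hall→Lobby→C4→C3→Exit: bottleneck 3, flow now 6.
Augment Hall→Lobby→C4→StairA→Exit: bottleneck 2, flow now 8.
Augment Hall→StairB→C1→Lobby→C4→StairA→Exit: bottleneck 2, flow now 10. (uses reverse residual edge)
No augmenting path remains; maximum flow = 10.
In the residual graph, reachable from Hall: {Hall, Lobby, StairB, C1}.
Min-cut edges: Lobby→C4 (7), C1→StairA (3); capacity 7 + 3 = 10.
This cut is saturated, so no flow can exceed 10.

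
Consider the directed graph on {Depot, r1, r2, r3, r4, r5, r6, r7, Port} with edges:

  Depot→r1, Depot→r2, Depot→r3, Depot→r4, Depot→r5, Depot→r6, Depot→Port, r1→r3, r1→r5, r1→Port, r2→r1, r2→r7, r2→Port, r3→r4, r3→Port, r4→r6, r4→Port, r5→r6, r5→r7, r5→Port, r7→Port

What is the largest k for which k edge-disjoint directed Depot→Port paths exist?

Assign every edge capacity 1; by Menger, the answer equals the max flow.
Path Depot→Port (+1); total 1.
Path Depot→r1→Port (+1); total 2.
Path Depot→r2→Port (+1); total 3.
Path Depot→r3→Port (+1); total 4.
Path Depot→r4→Port (+1); total 5.
Path Depot→r5→Port (+1); total 6.
No residual Depot→Port path; max flow = 6.
Certifying cut of size 6: {Depot→Port, Depot→r1, Depot→r2, Depot→r3, Depot→r4, Depot→r5}.

6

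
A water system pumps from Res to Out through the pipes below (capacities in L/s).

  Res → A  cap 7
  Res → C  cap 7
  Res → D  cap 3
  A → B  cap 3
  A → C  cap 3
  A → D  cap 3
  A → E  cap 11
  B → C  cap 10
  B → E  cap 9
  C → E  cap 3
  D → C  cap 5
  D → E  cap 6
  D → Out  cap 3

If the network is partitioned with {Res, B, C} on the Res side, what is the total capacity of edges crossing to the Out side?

Edges leaving {Res, B, C}: Res→A (7), Res→D (3), B→E (9), C→E (3).
Cut capacity = 7 + 3 + 9 + 3 = 22.

22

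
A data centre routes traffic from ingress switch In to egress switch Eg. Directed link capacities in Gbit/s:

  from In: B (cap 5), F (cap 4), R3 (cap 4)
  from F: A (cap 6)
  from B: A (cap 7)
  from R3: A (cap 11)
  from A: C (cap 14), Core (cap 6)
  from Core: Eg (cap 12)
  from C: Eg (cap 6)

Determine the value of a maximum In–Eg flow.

Augment In→F→A→Core→Eg: bottleneck 4, flow now 4.
Augment In→B→A→Core→Eg: bottleneck 2, flow now 6.
Augment In→B→A→C→Eg: bottleneck 3, flow now 9.
Augment In→R3→A→C→Eg: bottleneck 3, flow now 12.
No augmenting path remains; maximum flow = 12.
In the residual graph, reachable from In: {In, F, B, R3, A, C}.
Min-cut edges: A→Core (6), C→Eg (6); capacity 6 + 6 = 12.
This cut is saturated, so no flow can exceed 12.

12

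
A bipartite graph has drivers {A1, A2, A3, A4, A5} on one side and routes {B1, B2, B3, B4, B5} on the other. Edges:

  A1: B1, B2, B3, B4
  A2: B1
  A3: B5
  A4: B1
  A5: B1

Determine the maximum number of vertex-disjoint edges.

Unit-capacity flow: source→left, listed edges, right→sink; max matching = max flow.
Augmenting path A1→B1 (+1); matched 1.
Augmenting path A3→B5 (+1); matched 2.
Augmenting path A2→B1→A1→B2 (+1); matched 3.
No augmenting path remains; maximum matching = 3.
König certificate: {A1, A3, B1} is a vertex cover of size 3 (every listed pair touches it), so no matching can be larger.

3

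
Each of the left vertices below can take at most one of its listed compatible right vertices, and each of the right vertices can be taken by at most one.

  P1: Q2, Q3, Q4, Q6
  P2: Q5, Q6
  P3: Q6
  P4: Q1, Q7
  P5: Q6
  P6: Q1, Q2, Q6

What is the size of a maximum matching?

5

Unit-capacity flow: source→left, listed edges, right→sink; max matching = max flow.
Augmenting path P1→Q2 (+1); matched 1.
Augmenting path P2→Q5 (+1); matched 2.
Augmenting path P3→Q6 (+1); matched 3.
Augmenting path P4→Q1 (+1); matched 4.
Augmenting path P6→Q1→P4→Q7 (+1); matched 5.
No augmenting path remains; maximum matching = 5.
König certificate: {P1, P2, P4, P6, Q6} is a vertex cover of size 5 (every listed pair touches it), so no matching can be larger.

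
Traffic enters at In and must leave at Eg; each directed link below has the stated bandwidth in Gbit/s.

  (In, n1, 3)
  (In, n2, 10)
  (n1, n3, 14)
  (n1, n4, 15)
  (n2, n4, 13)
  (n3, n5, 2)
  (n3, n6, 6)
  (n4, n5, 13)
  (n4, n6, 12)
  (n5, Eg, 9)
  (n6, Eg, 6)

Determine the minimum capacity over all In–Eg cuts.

Augment In→n1→n3→n5→Eg: bottleneck 2, flow now 2.
Augment In→n1→n3→n6→Eg: bottleneck 1, flow now 3.
Augment In→n2→n4→n5→Eg: bottleneck 7, flow now 10.
Augment In→n2→n4→n6→Eg: bottleneck 3, flow now 13.
No augmenting path remains; maximum flow = 13.
By max-flow min-cut, the minimum cut capacity equals the max flow.
In the residual graph, reachable from In: {In}.
Min-cut edges: In→n1 (3), In→n2 (10); capacity 3 + 10 = 13.

13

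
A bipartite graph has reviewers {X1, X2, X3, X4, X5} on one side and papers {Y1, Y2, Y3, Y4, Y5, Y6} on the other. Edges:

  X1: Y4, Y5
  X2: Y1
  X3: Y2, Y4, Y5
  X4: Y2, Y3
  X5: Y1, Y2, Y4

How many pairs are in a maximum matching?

5

Unit-capacity flow: source→left, listed edges, right→sink; max matching = max flow.
Augmenting path X1→Y4 (+1); matched 1.
Augmenting path X2→Y1 (+1); matched 2.
Augmenting path X3→Y2 (+1); matched 3.
Augmenting path X4→Y3 (+1); matched 4.
Augmenting path X5→Y2→X3→Y5 (+1); matched 5.
No augmenting path remains; maximum matching = 5.
König certificate: {X1, X2, X3, X4, X5} is a vertex cover of size 5 (every listed pair touches it), so no matching can be larger.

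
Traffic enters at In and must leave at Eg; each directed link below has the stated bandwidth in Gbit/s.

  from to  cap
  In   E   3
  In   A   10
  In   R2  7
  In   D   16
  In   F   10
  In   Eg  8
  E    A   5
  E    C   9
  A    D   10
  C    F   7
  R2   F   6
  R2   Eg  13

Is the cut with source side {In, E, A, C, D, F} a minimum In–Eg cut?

Yes — it is a minimum cut (capacity 15).

Given cut capacity: 7 + 8 = 15.
Augment In→Eg: bottleneck 8, flow now 8.
Augment In→R2→Eg: bottleneck 7, flow now 15.
No augmenting path remains; maximum flow = 15.
Cut capacity 15 equals the max flow, so it is a minimum cut.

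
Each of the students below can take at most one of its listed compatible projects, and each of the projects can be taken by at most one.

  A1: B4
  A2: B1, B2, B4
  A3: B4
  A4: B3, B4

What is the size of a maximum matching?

Unit-capacity flow: source→left, listed edges, right→sink; max matching = max flow.
Augmenting path A1→B4 (+1); matched 1.
Augmenting path A2→B1 (+1); matched 2.
Augmenting path A4→B3 (+1); matched 3.
No augmenting path remains; maximum matching = 3.
König certificate: {A2, A4, B4} is a vertex cover of size 3 (every listed pair touches it), so no matching can be larger.

3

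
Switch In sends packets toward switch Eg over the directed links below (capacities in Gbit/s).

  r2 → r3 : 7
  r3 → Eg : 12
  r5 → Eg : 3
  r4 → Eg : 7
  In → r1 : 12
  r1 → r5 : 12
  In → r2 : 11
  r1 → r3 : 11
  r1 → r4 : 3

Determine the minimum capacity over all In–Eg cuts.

18

Augment In→r1→r3→Eg: bottleneck 11, flow now 11.
Augment In→r1→r4→Eg: bottleneck 1, flow now 12.
Augment In→r2→r3→Eg: bottleneck 1, flow now 13.
Augment In→r2→r3→r1→r4→Eg: bottleneck 2, flow now 15. (uses reverse residual edge)
Augment In→r2→r3→r1→r5→Eg: bottleneck 3, flow now 18. (uses reverse residual edge)
No augmenting path remains; maximum flow = 18.
By max-flow min-cut, the minimum cut capacity equals the max flow.
In the residual graph, reachable from In: {In, r1, r2, r3, r5}.
Min-cut edges: r1→r4 (3), r3→Eg (12), r5→Eg (3); capacity 3 + 12 + 3 = 18.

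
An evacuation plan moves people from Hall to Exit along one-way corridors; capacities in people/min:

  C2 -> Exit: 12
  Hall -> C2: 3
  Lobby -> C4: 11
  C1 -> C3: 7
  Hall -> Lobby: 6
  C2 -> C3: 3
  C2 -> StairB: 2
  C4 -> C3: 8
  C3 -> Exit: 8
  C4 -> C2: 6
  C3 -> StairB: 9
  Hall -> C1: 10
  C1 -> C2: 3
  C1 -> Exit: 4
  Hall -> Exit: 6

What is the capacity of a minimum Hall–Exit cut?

Augment Hall→Exit: bottleneck 6, flow now 6.
Augment Hall→C1→Exit: bottleneck 4, flow now 10.
Augment Hall→C2→Exit: bottleneck 3, flow now 13.
Augment Hall→C1→C2→Exit: bottleneck 3, flow now 16.
Augment Hall→C1→C3→Exit: bottleneck 3, flow now 19.
Augment Hall→Lobby→C4→C2→Exit: bottleneck 6, flow now 25.
No augmenting path remains; maximum flow = 25.
By max-flow min-cut, the minimum cut capacity equals the max flow.
In the residual graph, reachable from Hall: {Hall}.
Min-cut edges: Hall→Lobby (6), Hall→C1 (10), Hall→C2 (3), Hall→Exit (6); capacity 6 + 10 + 3 + 6 = 25.

25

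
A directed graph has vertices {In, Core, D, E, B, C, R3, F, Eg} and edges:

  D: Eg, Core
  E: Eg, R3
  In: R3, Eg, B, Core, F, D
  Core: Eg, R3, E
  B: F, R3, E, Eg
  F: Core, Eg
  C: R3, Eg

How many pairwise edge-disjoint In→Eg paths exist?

5

Assign every edge capacity 1; by Menger, the answer equals the max flow.
Path In→Eg (+1); total 1.
Path In→Core→Eg (+1); total 2.
Path In→D→Eg (+1); total 3.
Path In→B→Eg (+1); total 4.
Path In→F→Eg (+1); total 5.
No residual In→Eg path; max flow = 5.
Certifying cut of size 5: {In→B, In→Core, In→D, In→Eg, In→F}.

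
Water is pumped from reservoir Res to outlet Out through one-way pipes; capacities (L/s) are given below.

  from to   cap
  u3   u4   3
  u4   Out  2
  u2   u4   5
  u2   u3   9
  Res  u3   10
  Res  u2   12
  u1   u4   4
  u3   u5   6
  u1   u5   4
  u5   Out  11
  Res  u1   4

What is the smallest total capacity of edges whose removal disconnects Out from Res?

12

Augment Res→u1→u4→Out: bottleneck 2, flow now 2.
Augment Res→u1→u5→Out: bottleneck 2, flow now 4.
Augment Res→u3→u5→Out: bottleneck 6, flow now 10.
Augment Res→u2→u4→u1→u5→Out: bottleneck 2, flow now 12. (uses reverse residual edge)
No augmenting path remains; maximum flow = 12.
By max-flow min-cut, the minimum cut capacity equals the max flow.
In the residual graph, reachable from Res: {Res, u2, u3, u4}.
Min-cut edges: Res→u1 (4), u3→u5 (6), u4→Out (2); capacity 4 + 6 + 2 = 12.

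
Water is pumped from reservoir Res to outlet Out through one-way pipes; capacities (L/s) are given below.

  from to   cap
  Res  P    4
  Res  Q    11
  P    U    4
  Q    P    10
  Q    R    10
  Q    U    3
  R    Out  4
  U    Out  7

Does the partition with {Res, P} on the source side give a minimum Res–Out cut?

Given cut capacity: 11 + 4 = 15.
Augment Res→P→U→Out: bottleneck 4, flow now 4.
Augment Res→Q→R→Out: bottleneck 4, flow now 8.
Augment Res→Q→U→Out: bottleneck 3, flow now 11.
No augmenting path remains; maximum flow = 11.
In the residual graph, reachable from Res: {Res, P, Q, R}.
Min-cut edges: P→U (4), Q→U (3), R→Out (4); capacity 4 + 3 + 4 = 11.
Cut capacity 15 exceeds the max flow 11, so it is not minimum.

No — its capacity is 15, but the minimum cut has capacity 11.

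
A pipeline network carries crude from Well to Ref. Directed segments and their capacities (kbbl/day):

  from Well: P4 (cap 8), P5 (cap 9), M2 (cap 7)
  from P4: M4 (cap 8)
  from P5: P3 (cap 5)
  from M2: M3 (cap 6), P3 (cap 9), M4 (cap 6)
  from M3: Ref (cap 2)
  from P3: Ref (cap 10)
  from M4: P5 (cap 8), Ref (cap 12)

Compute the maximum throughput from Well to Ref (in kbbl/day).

Augment Well→P4→M4→Ref: bottleneck 8, flow now 8.
Augment Well→P5→P3→Ref: bottleneck 5, flow now 13.
Augment Well→M2→M3→Ref: bottleneck 2, flow now 15.
Augment Well→M2→P3→Ref: bottleneck 5, flow now 20.
No augmenting path remains; maximum flow = 20.
In the residual graph, reachable from Well: {Well, P5}.
Min-cut edges: Well→P4 (8), Well→M2 (7), P5→P3 (5); capacity 8 + 7 + 5 = 20.
This cut is saturated, so no flow can exceed 20.

20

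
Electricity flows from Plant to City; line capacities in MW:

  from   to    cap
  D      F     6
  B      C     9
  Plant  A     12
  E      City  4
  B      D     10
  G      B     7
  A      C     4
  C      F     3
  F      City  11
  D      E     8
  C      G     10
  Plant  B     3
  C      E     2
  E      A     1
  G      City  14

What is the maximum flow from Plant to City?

7

Augment Plant→A→C→E→City: bottleneck 2, flow now 2.
Augment Plant→A→C→F→City: bottleneck 2, flow now 4.
Augment Plant→B→C→F→City: bottleneck 1, flow now 5.
Augment Plant→B→C→G→City: bottleneck 2, flow now 7.
No augmenting path remains; maximum flow = 7.
In the residual graph, reachable from Plant: {Plant, A}.
Min-cut edges: Plant→B (3), A→C (4); capacity 3 + 4 = 7.
This cut is saturated, so no flow can exceed 7.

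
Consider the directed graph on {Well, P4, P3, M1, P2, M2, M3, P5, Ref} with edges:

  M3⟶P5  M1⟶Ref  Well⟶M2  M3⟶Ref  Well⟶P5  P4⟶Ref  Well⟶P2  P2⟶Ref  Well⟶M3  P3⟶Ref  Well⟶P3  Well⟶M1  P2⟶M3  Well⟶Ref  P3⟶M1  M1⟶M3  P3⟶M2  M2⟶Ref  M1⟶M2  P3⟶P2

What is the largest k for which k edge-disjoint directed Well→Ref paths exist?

Assign every edge capacity 1; by Menger, the answer equals the max flow.
Path Well→Ref (+1); total 1.
Path Well→P3→Ref (+1); total 2.
Path Well→M1→Ref (+1); total 3.
Path Well→P2→Ref (+1); total 4.
Path Well→M2→Ref (+1); total 5.
Path Well→M3→Ref (+1); total 6.
No residual Well→Ref path; max flow = 6.
Certifying cut of size 6: {Well→M1, Well→M2, Well→M3, Well→P2, Well→P3, Well→Ref}.

6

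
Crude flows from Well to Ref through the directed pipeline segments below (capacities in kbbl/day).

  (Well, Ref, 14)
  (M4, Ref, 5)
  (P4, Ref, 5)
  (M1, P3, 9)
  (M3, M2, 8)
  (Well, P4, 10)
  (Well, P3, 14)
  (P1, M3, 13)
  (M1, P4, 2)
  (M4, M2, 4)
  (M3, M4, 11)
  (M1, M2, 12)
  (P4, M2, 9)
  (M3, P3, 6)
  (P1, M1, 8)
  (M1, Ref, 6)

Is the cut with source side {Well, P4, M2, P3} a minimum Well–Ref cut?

Yes — it is a minimum cut (capacity 19).

Given cut capacity: 14 + 5 = 19.
Augment Well→Ref: bottleneck 14, flow now 14.
Augment Well→P4→Ref: bottleneck 5, flow now 19.
No augmenting path remains; maximum flow = 19.
Cut capacity 19 equals the max flow, so it is a minimum cut.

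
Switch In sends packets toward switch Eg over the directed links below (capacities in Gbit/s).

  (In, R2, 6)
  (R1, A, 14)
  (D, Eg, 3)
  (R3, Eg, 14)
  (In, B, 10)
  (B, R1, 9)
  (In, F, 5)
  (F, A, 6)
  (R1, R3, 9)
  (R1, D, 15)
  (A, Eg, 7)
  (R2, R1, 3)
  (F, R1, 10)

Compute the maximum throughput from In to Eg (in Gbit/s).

Augment In→F→A→Eg: bottleneck 5, flow now 5.
Augment In→R2→R1→A→Eg: bottleneck 2, flow now 7.
Augment In→R2→R1→D→Eg: bottleneck 1, flow now 8.
Augment In→B→R1→D→Eg: bottleneck 2, flow now 10.
Augment In→B→R1→R3→Eg: bottleneck 7, flow now 17.
No augmenting path remains; maximum flow = 17.
In the residual graph, reachable from In: {In, R2, B}.
Min-cut edges: In→F (5), R2→R1 (3), B→R1 (9); capacity 5 + 3 + 9 = 17.
This cut is saturated, so no flow can exceed 17.

17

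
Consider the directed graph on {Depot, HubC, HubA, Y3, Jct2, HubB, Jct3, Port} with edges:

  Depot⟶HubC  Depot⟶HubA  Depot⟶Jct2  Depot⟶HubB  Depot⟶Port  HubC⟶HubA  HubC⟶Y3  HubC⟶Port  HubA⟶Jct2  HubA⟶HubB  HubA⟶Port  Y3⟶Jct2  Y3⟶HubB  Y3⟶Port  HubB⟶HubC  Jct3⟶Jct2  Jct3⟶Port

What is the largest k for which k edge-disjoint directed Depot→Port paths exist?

Assign every edge capacity 1; by Menger, the answer equals the max flow.
Path Depot→Port (+1); total 1.
Path Depot→HubC→Port (+1); total 2.
Path Depot→HubA→Port (+1); total 3.
Path Depot→HubB→HubC→Y3→Port (+1); total 4.
No residual Depot→Port path; max flow = 4.
Certifying cut of size 4: {Depot→HubA, Depot→HubB, Depot→HubC, Depot→Port}.

4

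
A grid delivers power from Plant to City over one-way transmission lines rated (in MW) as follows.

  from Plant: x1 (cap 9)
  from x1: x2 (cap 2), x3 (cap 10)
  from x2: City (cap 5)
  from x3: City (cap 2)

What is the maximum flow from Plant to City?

4

Augment Plant→x1→x2→City: bottleneck 2, flow now 2.
Augment Plant→x1→x3→City: bottleneck 2, flow now 4.
No augmenting path remains; maximum flow = 4.
In the residual graph, reachable from Plant: {Plant, x1, x3}.
Min-cut edges: x1→x2 (2), x3→City (2); capacity 2 + 2 = 4.
This cut is saturated, so no flow can exceed 4.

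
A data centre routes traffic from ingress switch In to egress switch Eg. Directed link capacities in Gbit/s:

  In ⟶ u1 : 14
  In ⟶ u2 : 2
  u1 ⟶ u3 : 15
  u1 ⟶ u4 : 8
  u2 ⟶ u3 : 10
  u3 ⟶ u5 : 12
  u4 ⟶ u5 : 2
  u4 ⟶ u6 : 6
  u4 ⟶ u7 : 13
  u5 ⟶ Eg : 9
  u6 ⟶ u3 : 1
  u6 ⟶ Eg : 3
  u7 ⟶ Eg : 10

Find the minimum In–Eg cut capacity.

16

Augment In→u1→u3→u5→Eg: bottleneck 9, flow now 9.
Augment In→u1→u4→u6→Eg: bottleneck 3, flow now 12.
Augment In→u1→u4→u7→Eg: bottleneck 2, flow now 14.
Augment In→u2→u3→u1→u4→u7→Eg: bottleneck 2, flow now 16. (uses reverse residual edge)
No augmenting path remains; maximum flow = 16.
By max-flow min-cut, the minimum cut capacity equals the max flow.
In the residual graph, reachable from In: {In}.
Min-cut edges: In→u1 (14), In→u2 (2); capacity 14 + 2 = 16.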